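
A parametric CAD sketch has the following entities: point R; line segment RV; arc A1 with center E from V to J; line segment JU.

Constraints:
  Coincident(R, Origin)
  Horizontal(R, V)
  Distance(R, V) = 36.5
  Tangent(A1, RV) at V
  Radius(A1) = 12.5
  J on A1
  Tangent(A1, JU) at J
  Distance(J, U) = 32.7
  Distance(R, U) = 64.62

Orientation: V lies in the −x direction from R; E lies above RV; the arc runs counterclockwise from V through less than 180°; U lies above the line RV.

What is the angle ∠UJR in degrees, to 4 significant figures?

161.6°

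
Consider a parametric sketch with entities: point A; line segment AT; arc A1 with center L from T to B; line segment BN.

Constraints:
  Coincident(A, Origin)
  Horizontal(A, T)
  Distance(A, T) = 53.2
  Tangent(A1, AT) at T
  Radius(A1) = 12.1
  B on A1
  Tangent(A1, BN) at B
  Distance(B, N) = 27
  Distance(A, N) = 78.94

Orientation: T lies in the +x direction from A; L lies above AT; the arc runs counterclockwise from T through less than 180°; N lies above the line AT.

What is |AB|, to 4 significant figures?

65.84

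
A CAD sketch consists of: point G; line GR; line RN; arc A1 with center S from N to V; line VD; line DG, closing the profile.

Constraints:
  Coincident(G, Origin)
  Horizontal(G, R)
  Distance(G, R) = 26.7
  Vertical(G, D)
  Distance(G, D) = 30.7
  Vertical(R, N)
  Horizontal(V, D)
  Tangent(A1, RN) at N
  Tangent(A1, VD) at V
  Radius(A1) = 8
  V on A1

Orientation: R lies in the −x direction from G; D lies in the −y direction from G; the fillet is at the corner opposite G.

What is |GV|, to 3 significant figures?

35.9

The virtual corner opposite G is at (-26.7, -30.7). Since A1 is tangent to RN there, SN ⟂ RN and the tangent condition forces SV to be normal to VD, with radius 8.0, so the center S sits 8.0 in from both sides at S = (-18.7, -22.7). That places the tangent points at N = (-26.7, -22.7) on RN and V = (-18.7, -30.7) on VD. Then |GV| = |V − G| = 35.9.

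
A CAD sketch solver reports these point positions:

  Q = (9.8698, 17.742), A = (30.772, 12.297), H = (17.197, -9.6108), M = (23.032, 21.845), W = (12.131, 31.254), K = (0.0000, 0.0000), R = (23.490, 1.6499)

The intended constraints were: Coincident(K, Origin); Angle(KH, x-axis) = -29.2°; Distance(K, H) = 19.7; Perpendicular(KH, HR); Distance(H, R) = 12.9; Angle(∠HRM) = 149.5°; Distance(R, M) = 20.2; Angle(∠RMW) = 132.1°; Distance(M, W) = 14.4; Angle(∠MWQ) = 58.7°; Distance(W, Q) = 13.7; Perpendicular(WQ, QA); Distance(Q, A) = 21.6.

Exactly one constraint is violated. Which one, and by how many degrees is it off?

Perpendicular(WQ, QA) — off by 5.10°.

K = (0.00, 0.00) ✓; KH at -29.20° ✓; |KH| = 19.70 ✓; ∠(KH, HR) = 90.00° ✓; |HR| = 12.90 ✓; ∠HRM = 149.5° ✓; |RM| = 20.20 ✓; ∠RMW = 132.1° ✓; |MW| = 14.40 ✓; ∠MWQ = 58.70° ✓; |WQ| = 13.70 ✓; ∠(WQ, QA) = 84.90° ✗; |QA| = 21.60 ✓.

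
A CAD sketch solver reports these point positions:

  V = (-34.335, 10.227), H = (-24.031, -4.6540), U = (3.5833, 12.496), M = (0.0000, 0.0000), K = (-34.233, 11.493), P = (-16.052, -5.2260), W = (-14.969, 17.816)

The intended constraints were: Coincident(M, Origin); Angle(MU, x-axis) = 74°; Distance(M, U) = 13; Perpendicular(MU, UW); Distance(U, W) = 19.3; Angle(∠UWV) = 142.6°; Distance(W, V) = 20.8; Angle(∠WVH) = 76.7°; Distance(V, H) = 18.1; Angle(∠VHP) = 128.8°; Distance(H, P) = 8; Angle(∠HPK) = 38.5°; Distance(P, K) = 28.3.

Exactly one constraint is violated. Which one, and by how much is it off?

Distance(P, K) = 28.3 — off by 3.60.

M = (0.00, 0.00) ✓; MU at 74.00° ✓; |MU| = 13.00 ✓; ∠(MU, UW) = 90.00° ✓; |UW| = 19.30 ✓; ∠UWV = 142.6° ✓; |WV| = 20.80 ✓; ∠WVH = 76.70° ✓; |VH| = 18.10 ✓; ∠VHP = 128.8° ✓; |HP| = 7.999 ✓; ∠HPK = 38.50° ✓; |PK| = 24.70 ✗.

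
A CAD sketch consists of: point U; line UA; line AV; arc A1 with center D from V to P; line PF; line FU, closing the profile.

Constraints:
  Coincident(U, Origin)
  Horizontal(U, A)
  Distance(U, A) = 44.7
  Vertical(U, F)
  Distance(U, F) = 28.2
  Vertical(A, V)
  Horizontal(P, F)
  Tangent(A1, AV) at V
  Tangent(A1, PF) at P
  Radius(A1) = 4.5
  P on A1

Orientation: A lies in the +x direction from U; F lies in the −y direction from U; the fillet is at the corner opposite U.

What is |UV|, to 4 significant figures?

50.59

The virtual corner opposite U is at (44.70, -28.20). Tangency of A1 to AV means the radius DV is perpendicular to AV and A1 meets PF tangentially, so DP is at right angles to PF, with radius 4.5, so the center D sits 4.5 in from both sides at D = (40.20, -23.70). That places the tangent points at V = (44.70, -23.70) on AV and P = (40.20, -28.20) on PF. Then |UV| = |V − U| = 50.59.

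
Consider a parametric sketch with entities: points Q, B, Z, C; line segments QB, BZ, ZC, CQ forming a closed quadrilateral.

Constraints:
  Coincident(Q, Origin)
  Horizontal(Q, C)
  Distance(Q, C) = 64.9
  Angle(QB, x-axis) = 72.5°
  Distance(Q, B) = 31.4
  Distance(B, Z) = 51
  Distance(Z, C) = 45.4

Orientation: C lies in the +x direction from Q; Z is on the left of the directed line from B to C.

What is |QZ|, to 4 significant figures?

73.51

Checks: |BZ| = 51.00 ✓; |ZC| = 45.40 ✓.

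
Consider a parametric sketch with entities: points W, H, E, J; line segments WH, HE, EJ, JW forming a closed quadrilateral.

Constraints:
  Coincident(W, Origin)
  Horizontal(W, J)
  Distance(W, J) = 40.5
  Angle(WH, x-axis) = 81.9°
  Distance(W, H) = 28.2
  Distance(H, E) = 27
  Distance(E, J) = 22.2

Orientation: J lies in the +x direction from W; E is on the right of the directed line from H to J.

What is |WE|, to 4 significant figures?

19.76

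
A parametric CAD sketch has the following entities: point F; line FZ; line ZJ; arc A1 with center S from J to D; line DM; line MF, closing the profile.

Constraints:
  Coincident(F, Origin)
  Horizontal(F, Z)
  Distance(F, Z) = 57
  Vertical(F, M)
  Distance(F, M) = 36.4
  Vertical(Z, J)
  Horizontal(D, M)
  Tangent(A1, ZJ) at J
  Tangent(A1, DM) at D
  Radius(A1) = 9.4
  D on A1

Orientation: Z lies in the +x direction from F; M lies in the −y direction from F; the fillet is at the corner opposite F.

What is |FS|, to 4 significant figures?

54.72

F and M share the same x with |FM| = 36.4 and M on the −y side, so M = (0.000, -36.40). The virtual corner opposite F is at (57.00, -36.40). Tangency of A1 to ZJ means the radius SJ is perpendicular to ZJ and the tangent condition forces SD to be normal to DM, with radius 9.4, so the center S sits 9.4 in from both sides at S = (47.60, -27.00). Then |FS| = |S − F| = 54.72.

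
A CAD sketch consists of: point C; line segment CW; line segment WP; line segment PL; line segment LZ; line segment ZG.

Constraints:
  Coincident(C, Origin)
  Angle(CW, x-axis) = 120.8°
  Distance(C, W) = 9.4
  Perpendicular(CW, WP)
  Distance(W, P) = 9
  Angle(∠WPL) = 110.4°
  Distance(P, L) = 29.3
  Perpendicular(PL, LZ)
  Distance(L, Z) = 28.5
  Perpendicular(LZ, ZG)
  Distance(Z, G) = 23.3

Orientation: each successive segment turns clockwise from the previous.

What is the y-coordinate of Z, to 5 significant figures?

-27.888

∠WPL = 110.4° gives PL at -38.800° from the x-axis; with |PL| = 29.3, L = (25.752, -5.6769). PL is perpendicular to LZ, so LZ runs at -128.80°; with |LZ| = 28.5, Z = (7.8938, -27.888). So Z.y = -27.888.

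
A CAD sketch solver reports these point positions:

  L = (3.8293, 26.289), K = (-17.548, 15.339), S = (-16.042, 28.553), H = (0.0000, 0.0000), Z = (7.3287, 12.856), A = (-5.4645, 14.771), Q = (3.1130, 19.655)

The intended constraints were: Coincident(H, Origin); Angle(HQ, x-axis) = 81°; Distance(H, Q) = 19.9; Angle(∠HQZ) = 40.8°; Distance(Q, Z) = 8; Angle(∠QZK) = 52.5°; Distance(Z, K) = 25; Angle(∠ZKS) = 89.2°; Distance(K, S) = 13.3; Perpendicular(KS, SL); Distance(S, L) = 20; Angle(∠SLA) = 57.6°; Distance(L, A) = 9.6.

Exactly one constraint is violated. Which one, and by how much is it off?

Distance(L, A) = 9.6 — off by 5.20.

H = (0.00, 0.00) ✓; HQ at 81.00° ✓; |HQ| = 19.90 ✓; ∠HQZ = 40.80° ✓; |QZ| = 8.000 ✓; ∠QZK = 52.50° ✓; |ZK| = 25.00 ✓; ∠ZKS = 89.20° ✓; |KS| = 13.30 ✓; ∠(KS, SL) = 90.00° ✓; |SL| = 20.00 ✓; ∠SLA = 57.60° ✓; |LA| = 14.80 ✗.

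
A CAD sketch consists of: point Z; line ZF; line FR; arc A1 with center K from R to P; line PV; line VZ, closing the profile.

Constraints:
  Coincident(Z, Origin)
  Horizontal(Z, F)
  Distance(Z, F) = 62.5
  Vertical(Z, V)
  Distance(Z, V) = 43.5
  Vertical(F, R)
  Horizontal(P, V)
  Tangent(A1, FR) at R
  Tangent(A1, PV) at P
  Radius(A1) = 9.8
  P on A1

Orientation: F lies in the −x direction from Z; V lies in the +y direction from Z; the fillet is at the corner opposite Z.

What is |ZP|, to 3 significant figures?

68.3

Z is at the origin; Z and F share the same y with |ZF| = 62.5 and F on the −x side, so F = (-62.5, 0.00). Z and V share the same x with |ZV| = 43.5 and V on the +y side, so V = (0.00, 43.5). The virtual corner opposite Z is at (-62.5, 43.5). Since A1 is tangent to FR there, KR ⟂ FR and since A1 is tangent to PV there, KP ⟂ PV, with radius 9.8, so the center K sits 9.8 in from both sides at K = (-52.7, 33.7). That places the tangent points at R = (-62.5, 33.7) on FR and P = (-52.7, 43.5) on PV. Then |ZP| = |P − Z| = 68.3.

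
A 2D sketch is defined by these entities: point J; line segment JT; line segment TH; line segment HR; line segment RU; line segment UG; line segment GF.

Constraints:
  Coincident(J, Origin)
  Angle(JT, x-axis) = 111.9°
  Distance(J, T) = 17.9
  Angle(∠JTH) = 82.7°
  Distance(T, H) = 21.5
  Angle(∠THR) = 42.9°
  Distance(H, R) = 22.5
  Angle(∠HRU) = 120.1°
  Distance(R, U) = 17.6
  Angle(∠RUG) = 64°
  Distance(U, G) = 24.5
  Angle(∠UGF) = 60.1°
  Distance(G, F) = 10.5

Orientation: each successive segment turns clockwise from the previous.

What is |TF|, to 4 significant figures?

8.305

∠RUG = 64.0° gives UG at 61.60° from the x-axis; with |UG| = 24.5, G = (-3.892, 25.34). ∠UGF = 60.1° gives GF at -58.30° from the x-axis; with |GF| = 10.5, F = (1.626, 16.41). Then |TF| = |F − T| = 8.305.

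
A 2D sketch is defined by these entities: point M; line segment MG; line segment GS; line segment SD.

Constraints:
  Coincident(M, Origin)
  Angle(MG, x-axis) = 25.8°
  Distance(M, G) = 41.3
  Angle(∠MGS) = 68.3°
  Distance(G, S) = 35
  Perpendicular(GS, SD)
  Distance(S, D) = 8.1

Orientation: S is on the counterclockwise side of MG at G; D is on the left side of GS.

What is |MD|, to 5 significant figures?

36.135

∠MGS = 68.3°, so GS runs at 25.8° + (180° − 68.3°) = 137.50° from the x-axis; with |GS| = 35.0, S = G + 35.0·(cos 137.50°, sin 137.50°) = (11.378, 41.621). GS ⟂ SD; with |SD| = 8.1 on the left of GS, D = S + 8.1·(-0.67559, -0.73728) = (5.9062, 35.649). Then |MD| = |D − M| = 36.135.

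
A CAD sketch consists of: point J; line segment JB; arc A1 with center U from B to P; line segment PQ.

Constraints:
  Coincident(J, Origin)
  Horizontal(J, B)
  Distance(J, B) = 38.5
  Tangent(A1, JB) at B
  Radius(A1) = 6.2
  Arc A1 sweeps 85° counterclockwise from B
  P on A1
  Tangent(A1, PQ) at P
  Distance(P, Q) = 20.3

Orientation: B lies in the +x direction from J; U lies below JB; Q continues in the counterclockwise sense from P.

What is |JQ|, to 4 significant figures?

40.04

J is at the origin; JB is horizontal with |JB| = 38.5 and B on the +x side, so B = (38.50, 0.000). The tangent condition forces UB to be normal to JB, so U = B + (0, -6.2) = (38.50, -6.200). On A1, B sits at bearing 90° from U; an 85° counterclockwise sweep puts P at bearing 175°, so P = U + 6.2·(cos 175°, sin 175°) = (32.32, -5.660). Tangency of A1 to PQ means the radius UP is perpendicular to PQ, so PQ runs along (−sin 175°, cos 175°); with |PQ| = 20.3, Q = (30.55, -25.88). Then |JQ| = |Q − J| = 40.04.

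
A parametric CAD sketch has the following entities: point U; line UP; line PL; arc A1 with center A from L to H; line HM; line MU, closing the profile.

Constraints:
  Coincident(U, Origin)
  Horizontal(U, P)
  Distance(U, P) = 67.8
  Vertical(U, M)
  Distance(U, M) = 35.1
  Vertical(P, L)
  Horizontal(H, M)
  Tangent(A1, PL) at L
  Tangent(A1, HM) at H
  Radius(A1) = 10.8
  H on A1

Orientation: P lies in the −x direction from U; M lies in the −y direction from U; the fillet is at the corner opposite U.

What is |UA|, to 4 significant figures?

61.96

U is at the origin; U and P share the same y with |UP| = 67.8 and P on the −x side, so P = (-67.80, 0.000). U and M share the same x with |UM| = 35.1 and M on the −y side, so M = (0.000, -35.10). The virtual corner opposite U is at (-67.80, -35.10). The tangent condition forces AL to be normal to PL and since A1 is tangent to HM there, AH ⟂ HM, with radius 10.8, so the center A sits 10.8 in from both sides at A = (-57.00, -24.30). Then |UA| = |A − U| = 61.96.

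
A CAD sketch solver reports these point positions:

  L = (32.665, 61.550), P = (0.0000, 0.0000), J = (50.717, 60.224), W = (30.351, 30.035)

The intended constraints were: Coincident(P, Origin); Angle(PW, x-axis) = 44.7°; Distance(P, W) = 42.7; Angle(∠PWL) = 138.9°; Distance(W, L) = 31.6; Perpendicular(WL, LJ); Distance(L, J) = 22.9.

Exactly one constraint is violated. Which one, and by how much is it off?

Distance(L, J) = 22.9 — off by 4.80.

P = (0.00, 0.00) ✓; PW at 44.70° ✓; |PW| = 42.70 ✓; ∠PWL = 138.9° ✓; |WL| = 31.60 ✓; ∠(WL, LJ) = 90.00° ✓; |LJ| = 18.10 ✗.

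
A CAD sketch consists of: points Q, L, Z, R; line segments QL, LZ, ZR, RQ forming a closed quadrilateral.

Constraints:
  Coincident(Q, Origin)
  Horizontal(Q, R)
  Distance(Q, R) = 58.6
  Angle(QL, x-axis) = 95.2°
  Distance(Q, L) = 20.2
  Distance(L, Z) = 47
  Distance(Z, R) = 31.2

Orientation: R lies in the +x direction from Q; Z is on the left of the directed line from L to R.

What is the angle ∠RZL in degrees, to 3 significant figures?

107°

Checks: |LZ| = 47.00 ✓; |ZR| = 31.20 ✓.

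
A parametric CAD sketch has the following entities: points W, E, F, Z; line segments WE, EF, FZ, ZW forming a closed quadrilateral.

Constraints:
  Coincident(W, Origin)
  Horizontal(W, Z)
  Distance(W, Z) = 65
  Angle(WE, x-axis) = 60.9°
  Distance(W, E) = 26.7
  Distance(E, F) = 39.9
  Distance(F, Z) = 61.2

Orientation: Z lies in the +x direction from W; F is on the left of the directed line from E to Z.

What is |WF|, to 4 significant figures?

66.40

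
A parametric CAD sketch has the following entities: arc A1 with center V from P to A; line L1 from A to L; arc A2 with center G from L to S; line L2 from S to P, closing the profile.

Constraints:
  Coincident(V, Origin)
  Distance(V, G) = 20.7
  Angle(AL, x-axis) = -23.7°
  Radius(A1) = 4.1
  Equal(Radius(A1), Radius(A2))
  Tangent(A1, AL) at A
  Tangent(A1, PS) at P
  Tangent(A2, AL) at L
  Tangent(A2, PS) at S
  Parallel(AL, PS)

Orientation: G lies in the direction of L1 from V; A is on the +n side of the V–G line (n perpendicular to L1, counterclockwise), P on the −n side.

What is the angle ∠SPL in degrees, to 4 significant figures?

21.61°

The slot axis is L1's direction at -23.7°, so u = (cos -23.7°, sin -23.7°) = (0.9157, -0.4019) and n = (−sin -23.7°, cos -23.7°) = (0.4019, 0.9157). V is at the origin and G lies 20.7 along u from V, so G = 20.7·u = (18.95, -8.320). Tangency of A1 to both parallel lines with radius 4.1 puts A and P at V ± 4.1·n: A = (1.648, 3.754), P = (-1.648, -3.754). Equal radii place L and S the same way about G: L = G + 4.1·n = (20.60, -4.566), S = G − 4.1·n = (17.31, -12.07). Then cos ∠SPL = PS·PL / (|PS||PL|), giving 21.61°.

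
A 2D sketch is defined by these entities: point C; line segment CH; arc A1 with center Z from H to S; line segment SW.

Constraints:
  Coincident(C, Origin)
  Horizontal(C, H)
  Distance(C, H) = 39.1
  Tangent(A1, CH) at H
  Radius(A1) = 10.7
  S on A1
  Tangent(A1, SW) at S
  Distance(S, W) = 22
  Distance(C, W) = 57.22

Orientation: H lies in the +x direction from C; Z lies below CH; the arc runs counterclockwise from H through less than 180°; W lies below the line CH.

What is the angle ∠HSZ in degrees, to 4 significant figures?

24.00°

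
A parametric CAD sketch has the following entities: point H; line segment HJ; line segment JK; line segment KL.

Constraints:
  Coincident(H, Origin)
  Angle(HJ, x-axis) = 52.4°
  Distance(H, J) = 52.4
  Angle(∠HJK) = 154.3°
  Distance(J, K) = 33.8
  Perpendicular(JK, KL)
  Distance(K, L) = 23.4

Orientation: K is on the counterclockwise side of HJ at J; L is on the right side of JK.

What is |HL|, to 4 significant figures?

93.23

H is at the origin; HJ runs at 52.4° with length 52.4, so J = 52.4·(cos 52.4°, sin 52.4°) = (31.97, 41.52). ∠HJK = 154.3°, so JK runs at 52.4° + (180° − 154.3°) = 78.10° from the x-axis; with |JK| = 33.8, K = J + 33.8·(cos 78.10°, sin 78.10°) = (38.94, 74.59). JK is perpendicular to KL; with |KL| = 23.4 on the right of JK, L = K + 23.4·(0.9785, -0.2062) = (61.84, 69.76). Then |HL| = |L − H| = 93.23.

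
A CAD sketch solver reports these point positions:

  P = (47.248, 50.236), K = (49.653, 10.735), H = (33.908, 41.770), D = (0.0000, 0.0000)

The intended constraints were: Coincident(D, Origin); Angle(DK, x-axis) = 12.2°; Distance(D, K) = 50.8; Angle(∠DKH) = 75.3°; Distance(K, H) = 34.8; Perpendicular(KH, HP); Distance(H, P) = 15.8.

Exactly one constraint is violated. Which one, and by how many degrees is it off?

Perpendicular(KH, HP) — off by 5.50°.

D = (0.00, 0.00) ✓; DK at 12.20° ✓; |DK| = 50.80 ✓; ∠DKH = 75.30° ✓; |KH| = 34.80 ✓; ∠(KH, HP) = 84.50° ✗; |HP| = 15.80 ✓.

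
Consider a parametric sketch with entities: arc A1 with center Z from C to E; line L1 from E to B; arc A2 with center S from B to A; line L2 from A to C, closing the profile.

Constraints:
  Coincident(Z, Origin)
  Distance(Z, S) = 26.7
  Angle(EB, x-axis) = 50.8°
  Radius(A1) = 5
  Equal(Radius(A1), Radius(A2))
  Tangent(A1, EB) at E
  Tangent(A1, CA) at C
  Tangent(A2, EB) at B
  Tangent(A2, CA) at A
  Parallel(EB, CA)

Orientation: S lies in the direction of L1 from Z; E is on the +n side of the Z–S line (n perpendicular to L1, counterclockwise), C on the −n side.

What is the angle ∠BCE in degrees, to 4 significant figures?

69.47°

The slot axis is L1's direction at 50.8°, so u = (cos 50.8°, sin 50.8°) = (0.6320, 0.7749) and n = (−sin 50.8°, cos 50.8°) = (-0.7749, 0.6320). Z is at the origin and S lies 26.7 along u from Z, so S = 26.7·u = (16.88, 20.69). Tangency of A1 to both parallel lines with radius 5.0 puts E and C at Z ± 5.0·n: E = (-3.875, 3.160), C = (3.875, -3.160). Equal radii place B and A the same way about S: B = S + 5.0·n = (13.00, 23.85), A = S − 5.0·n = (20.75, 17.53). Then cos ∠BCE = CB·CE / (|CB||CE|), giving 69.47°.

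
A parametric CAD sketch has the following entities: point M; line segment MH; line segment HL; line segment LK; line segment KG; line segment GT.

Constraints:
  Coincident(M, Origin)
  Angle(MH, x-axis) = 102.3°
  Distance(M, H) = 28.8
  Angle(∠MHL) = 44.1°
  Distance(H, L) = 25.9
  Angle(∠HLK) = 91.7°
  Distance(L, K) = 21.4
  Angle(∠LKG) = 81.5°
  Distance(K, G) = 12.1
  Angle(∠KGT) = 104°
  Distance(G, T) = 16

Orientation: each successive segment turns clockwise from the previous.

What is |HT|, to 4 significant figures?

13.16

M is at the origin; MH runs at 102.3° with length 28.8, so H = (-6.135, 28.14). ∠MHL = 44.1° gives HL at -33.60° from the x-axis; with |HL| = 25.9, L = (15.44, 13.81). ∠HLK = 91.7° gives LK at -121.9° from the x-axis; with |LK| = 21.4, K = (4.129, -4.362). ∠LKG = 81.5° gives KG at 139.6° from the x-axis; with |KG| = 12.1, G = (-5.086, 3.480). ∠KGT = 104.0° gives GT at 63.60° from the x-axis; with |GT| = 16.0, T = (2.028, 17.81). Then |HT| = |T − H| = 13.16.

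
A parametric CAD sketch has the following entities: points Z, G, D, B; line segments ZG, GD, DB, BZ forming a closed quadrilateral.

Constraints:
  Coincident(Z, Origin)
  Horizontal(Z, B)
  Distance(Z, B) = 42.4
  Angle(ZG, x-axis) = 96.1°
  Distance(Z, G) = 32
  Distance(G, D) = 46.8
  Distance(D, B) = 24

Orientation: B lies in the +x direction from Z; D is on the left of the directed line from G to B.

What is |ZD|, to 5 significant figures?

49.017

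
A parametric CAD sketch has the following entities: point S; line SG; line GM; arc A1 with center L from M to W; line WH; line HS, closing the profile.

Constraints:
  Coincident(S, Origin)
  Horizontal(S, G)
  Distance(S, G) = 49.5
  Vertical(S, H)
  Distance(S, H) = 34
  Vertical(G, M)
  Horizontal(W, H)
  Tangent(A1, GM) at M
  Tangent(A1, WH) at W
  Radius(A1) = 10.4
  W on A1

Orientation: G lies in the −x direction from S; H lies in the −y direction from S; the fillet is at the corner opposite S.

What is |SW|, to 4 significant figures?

51.82

S is at the origin; SG is horizontal with |SG| = 49.5 and G on the −x side, so G = (-49.50, 0.000). SH is vertical with |SH| = 34.0 and H on the −y side, so H = (0.000, -34.00). The virtual corner opposite S is at (-49.50, -34.00). Since A1 is tangent to GM there, LM ⟂ GM and the tangent condition forces LW to be normal to WH, with radius 10.4, so the center L sits 10.4 in from both sides at L = (-39.10, -23.60). That places the tangent points at M = (-49.50, -23.60) on GM and W = (-39.10, -34.00) on WH. Then |SW| = |W − S| = 51.82.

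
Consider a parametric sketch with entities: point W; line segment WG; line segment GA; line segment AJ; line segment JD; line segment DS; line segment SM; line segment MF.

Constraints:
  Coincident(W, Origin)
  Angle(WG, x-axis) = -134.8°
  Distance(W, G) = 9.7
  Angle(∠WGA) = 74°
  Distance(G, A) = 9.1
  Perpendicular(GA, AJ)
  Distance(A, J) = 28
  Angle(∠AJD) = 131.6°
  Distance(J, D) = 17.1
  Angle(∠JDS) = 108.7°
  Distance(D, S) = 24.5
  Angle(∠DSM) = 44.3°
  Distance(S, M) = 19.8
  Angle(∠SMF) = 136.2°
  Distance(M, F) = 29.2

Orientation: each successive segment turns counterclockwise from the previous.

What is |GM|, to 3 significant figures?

23.0

W is at the origin; WG runs at -134.8° with length 9.7, so G = (-6.83, -6.88). ∠WGA = 74.0° gives GA at -28.8° from the x-axis; with |GA| = 9.1, A = (1.14, -11.3). The perpendicularity gives AJ at right angles to GA, so AJ runs at 61.2°; with |AJ| = 28.0, J = (14.6, 13.3). ∠AJD = 131.6° gives JD at 110° from the x-axis; with |JD| = 17.1, D = (8.89, 29.4). ∠JDS = 108.7° gives DS at -179° from the x-axis; with |DS| = 24.5, S = (-15.6, 29.0). ∠DSM = 44.3° gives SM at -43.4° from the x-axis; with |SM| = 19.8, M = (-1.22, 15.4). Then |GM| = |M − G| = 23.0.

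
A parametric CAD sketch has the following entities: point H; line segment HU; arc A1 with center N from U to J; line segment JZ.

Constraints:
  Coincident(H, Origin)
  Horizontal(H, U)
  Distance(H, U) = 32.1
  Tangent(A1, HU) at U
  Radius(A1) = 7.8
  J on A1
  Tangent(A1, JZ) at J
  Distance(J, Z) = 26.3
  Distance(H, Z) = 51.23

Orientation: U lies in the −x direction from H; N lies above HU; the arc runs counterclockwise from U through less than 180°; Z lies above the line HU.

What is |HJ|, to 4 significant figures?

27.74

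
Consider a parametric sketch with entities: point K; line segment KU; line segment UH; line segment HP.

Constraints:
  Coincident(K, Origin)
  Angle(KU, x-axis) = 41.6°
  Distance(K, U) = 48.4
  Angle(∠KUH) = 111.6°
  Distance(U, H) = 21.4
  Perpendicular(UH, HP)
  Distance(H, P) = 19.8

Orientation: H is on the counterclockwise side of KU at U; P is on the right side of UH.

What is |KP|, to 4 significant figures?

75.74

K is at the origin; KU runs at 41.6° with length 48.4, so U = 48.4·(cos 41.6°, sin 41.6°) = (36.19, 32.13). ∠KUH = 111.6°, so UH runs at 41.6° + (180° − 111.6°) = 110.0° from the x-axis; with |UH| = 21.4, H = U + 21.4·(cos 110.0°, sin 110.0°) = (28.87, 52.24). The perpendicularity gives HP at right angles to UH; with |HP| = 19.8 on the right of UH, P = H + 19.8·(0.9397, 0.3420) = (47.48, 59.02). Then |KP| = |P − K| = 75.74.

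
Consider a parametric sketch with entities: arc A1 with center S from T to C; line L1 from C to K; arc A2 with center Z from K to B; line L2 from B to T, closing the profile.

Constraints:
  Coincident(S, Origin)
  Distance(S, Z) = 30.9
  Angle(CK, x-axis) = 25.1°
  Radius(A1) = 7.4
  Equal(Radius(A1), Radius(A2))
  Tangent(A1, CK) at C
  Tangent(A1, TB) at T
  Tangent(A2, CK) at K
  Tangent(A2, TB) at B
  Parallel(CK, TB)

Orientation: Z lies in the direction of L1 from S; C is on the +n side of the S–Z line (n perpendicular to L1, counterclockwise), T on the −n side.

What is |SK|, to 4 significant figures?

31.77

The slot axis is L1's direction at 25.1°, so u = (cos 25.1°, sin 25.1°) = (0.9056, 0.4242) and n = (−sin 25.1°, cos 25.1°) = (-0.4242, 0.9056). S is at the origin and Z lies 30.9 along u from S, so Z = 30.9·u = (27.98, 13.11). Tangency of A1 to both parallel lines with radius 7.4 puts C and T at S ± 7.4·n: C = (-3.139, 6.701), T = (3.139, -6.701). Equal radii place K and B the same way about Z: K = Z + 7.4·n = (24.84, 19.81), B = Z − 7.4·n = (31.12, 6.407). Then |SK| = |K − S| = 31.77.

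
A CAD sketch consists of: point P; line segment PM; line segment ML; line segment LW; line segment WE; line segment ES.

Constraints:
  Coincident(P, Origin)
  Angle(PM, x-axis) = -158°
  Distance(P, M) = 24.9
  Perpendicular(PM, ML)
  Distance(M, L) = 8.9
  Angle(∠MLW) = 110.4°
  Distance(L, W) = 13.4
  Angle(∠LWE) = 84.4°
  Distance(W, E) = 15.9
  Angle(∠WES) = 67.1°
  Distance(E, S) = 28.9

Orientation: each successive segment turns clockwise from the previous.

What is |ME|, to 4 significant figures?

16.72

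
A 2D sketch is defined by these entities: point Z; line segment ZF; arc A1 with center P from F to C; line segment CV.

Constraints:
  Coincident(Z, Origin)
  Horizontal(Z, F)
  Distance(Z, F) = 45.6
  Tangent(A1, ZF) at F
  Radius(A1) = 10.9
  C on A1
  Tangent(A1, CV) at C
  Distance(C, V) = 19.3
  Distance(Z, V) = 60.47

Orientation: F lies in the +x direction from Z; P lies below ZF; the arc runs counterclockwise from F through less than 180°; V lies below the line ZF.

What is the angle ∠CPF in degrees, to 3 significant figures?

134°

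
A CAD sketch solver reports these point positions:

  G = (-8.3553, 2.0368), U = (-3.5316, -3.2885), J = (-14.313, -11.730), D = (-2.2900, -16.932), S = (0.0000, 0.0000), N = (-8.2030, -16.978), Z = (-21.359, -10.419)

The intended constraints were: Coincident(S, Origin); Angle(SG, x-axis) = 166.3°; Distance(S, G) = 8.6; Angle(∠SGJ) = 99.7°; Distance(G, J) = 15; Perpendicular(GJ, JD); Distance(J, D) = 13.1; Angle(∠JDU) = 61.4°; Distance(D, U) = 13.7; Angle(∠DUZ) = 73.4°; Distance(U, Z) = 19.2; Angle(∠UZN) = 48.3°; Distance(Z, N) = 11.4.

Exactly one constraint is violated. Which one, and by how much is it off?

Distance(Z, N) = 11.4 — off by 3.30.

S = (0.00, 0.00) ✓; SG at 166.3° ✓; |SG| = 8.600 ✓; ∠SGJ = 99.70° ✓; |GJ| = 15.00 ✓; ∠(GJ, JD) = 90.00° ✓; |JD| = 13.10 ✓; ∠JDU = 61.40° ✓; |DU| = 13.70 ✓; ∠DUZ = 73.40° ✓; |UZ| = 19.20 ✓; ∠UZN = 48.30° ✓; |ZN| = 14.70 ✗.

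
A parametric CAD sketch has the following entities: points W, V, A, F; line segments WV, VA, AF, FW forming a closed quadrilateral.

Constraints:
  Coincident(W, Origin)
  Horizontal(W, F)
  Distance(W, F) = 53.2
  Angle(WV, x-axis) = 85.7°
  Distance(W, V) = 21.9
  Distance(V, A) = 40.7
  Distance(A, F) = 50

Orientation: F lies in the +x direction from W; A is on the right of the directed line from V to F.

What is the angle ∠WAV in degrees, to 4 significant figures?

12.82°

W is at the origin; W and F share the same y with |WF| = 53.2 and F in +x, so F = (53.2, 0). WV runs at 85.7° with |WV| = 21.9, so V = (1.642, 21.84). A is determined by |VA| = 40.7 and |AF| = 50.0 together: it lies at the intersection of circle(V, 40.7) and circle(F, 50.0). With |VF| = 55.99, the foot of the radical line on VF is 20.46 from V and the perpendicular offset is √(40.7² − 20.46²) = 35.18. Taking the right-of-VF solution: A = (6.764, -18.54).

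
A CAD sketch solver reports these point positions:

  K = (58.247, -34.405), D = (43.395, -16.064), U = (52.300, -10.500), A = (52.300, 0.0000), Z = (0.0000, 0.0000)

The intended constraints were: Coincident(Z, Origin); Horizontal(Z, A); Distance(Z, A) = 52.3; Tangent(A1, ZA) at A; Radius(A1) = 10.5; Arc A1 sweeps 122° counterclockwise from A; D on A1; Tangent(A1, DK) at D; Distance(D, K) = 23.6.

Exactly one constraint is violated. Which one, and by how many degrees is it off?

Tangent(A1, DK) at D — off by 7.00°.

Z = (0.00, 0.00) ✓; Z.y = 0.00, A.y = 0.00 ✓; |ZA| = 52.30 ✓; ∠(UA, AZ) = 90.00° ✓; |UA| = 10.50 ✓; bearing(U→D) − bearing(U→A) = 122.0° ✓; |UD| = 10.50 ✓; ∠(UD, DK) = 83.00° ✗; |DK| = 23.60 ✓.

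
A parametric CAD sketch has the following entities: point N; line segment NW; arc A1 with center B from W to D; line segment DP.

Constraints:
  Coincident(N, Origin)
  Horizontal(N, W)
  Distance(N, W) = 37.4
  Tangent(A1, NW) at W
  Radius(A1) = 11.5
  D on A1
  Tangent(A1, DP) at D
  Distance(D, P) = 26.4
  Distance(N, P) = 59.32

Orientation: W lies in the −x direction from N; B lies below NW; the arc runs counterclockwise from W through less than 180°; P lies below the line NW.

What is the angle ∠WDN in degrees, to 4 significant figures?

34.43°

N is at the origin; N and W share the same y with |NW| = 37.4 and W on the −x side, so W = (-37.40, 0.000). A1 meets NW tangentially, so BW is at right angles to NW, so B = W + (0, -11.5) = (-37.40, -11.50). Since BD ⟂ DP (tangency), |BP| = √(11.5² + 26.4²) = 28.80 regardless of where D sits on A1. So P lies on both circle(N, 59.32) and circle(B, 28.80); the below-NW intersection is P = (-44.29, -39.46). D is the foot of the tangent from P: D = (-48.74, -13.44).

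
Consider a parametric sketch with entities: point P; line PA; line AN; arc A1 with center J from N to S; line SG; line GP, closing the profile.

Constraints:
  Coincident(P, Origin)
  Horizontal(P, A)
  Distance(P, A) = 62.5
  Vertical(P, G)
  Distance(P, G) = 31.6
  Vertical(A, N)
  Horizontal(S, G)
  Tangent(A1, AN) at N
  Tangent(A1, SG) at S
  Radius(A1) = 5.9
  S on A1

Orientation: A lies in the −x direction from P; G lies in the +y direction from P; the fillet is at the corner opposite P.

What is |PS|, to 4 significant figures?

64.82

The virtual corner opposite P is at (-62.50, 31.60). Tangency of A1 to AN means the radius JN is perpendicular to AN and the tangent condition forces JS to be normal to SG, with radius 5.9, so the center J sits 5.9 in from both sides at J = (-56.60, 25.70). That places the tangent points at N = (-62.50, 25.70) on AN and S = (-56.60, 31.60) on SG. Then |PS| = |S − P| = 64.82.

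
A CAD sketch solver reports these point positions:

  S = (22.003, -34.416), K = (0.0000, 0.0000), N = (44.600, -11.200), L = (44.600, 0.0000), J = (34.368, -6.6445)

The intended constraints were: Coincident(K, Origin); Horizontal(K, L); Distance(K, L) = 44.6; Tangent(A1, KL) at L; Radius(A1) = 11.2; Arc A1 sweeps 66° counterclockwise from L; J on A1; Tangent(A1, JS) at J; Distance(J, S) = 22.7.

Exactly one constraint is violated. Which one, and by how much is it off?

Distance(J, S) = 22.7 — off by 7.70.

K = (0.00, 0.00) ✓; K.y = 0.00, L.y = 0.00 ✓; |KL| = 44.60 ✓; ∠(NL, LK) = 90.00° ✓; |NL| = 11.20 ✓; bearing(N→J) − bearing(N→L) = 66.00° ✓; |NJ| = 11.20 ✓; ∠(NJ, JS) = 90.00° ✓; |JS| = 30.40 ✗.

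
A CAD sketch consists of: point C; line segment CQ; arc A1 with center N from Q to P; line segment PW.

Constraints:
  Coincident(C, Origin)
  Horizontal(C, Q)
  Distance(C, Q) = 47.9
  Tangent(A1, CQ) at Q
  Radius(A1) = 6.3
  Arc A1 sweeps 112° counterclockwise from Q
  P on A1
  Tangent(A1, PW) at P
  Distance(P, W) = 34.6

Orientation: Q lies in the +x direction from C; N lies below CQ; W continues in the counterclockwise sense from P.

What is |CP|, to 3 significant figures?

42.9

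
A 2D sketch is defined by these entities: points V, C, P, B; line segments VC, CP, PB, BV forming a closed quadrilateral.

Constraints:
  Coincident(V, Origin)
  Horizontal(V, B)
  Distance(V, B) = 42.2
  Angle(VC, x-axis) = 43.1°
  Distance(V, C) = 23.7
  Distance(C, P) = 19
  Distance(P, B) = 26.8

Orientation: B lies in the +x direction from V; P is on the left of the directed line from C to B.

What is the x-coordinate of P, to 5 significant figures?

33.883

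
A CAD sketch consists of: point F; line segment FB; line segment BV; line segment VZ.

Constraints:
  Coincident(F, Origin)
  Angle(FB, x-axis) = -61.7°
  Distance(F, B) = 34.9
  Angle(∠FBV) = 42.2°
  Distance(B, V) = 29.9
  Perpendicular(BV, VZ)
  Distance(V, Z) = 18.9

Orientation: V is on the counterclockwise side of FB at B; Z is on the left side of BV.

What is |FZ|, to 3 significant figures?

6.08

F is at the origin; FB runs at -61.7° with length 34.9, so B = 34.9·(cos -61.7°, sin -61.7°) = (16.5, -30.7). ∠FBV = 42.2°, so BV runs at -61.7° + (180° − 42.2°) = 76.1° from the x-axis; with |BV| = 29.9, V = B + 29.9·(cos 76.1°, sin 76.1°) = (23.7, -1.70). BV is perpendicular to VZ; with |VZ| = 18.9 on the left of BV, Z = V + 18.9·(-0.971, 0.240) = (5.38, 2.84). Then |FZ| = |Z − F| = 6.08.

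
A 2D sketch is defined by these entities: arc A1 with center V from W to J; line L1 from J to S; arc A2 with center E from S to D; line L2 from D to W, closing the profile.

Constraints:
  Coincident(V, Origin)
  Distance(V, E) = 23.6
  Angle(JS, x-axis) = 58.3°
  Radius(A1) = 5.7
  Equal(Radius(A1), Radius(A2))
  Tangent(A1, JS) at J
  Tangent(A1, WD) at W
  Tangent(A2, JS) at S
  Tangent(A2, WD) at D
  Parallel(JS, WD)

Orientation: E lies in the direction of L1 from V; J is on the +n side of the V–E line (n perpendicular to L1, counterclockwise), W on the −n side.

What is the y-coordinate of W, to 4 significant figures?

-2.995

V is at the origin and E lies 23.6 along u from V, so E = 23.6·u = (12.40, 20.08). Tangency of A1 to both parallel lines with radius 5.7 puts J and W at V ± 5.7·n: J = (-4.850, 2.995), W = (4.850, -2.995). So W.y = -2.995.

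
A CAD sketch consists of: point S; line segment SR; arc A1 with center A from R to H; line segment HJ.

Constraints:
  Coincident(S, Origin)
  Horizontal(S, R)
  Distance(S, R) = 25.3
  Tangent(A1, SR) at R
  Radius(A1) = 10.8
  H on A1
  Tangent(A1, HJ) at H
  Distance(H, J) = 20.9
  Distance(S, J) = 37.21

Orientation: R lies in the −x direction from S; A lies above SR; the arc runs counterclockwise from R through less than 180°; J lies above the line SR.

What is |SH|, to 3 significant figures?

19.0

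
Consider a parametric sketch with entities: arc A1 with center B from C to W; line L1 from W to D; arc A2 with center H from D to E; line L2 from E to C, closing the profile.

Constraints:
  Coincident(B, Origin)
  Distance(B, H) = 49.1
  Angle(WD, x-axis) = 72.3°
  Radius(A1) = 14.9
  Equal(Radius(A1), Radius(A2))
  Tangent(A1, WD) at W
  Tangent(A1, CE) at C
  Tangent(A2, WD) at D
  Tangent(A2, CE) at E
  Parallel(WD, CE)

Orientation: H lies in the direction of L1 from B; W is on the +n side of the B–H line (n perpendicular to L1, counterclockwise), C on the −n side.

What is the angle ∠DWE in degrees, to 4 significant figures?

31.25°

The slot axis is L1's direction at 72.3°, so u = (cos 72.3°, sin 72.3°) = (0.3040, 0.9527) and n = (−sin 72.3°, cos 72.3°) = (-0.9527, 0.3040). B is at the origin and H lies 49.1 along u from B, so H = 49.1·u = (14.93, 46.78). Tangency of A1 to both parallel lines with radius 14.9 puts W and C at B ± 14.9·n: W = (-14.19, 4.530), C = (14.19, -4.530). Equal radii place D and E the same way about H: D = H + 14.9·n = (0.7334, 51.31), E = H − 14.9·n = (29.12, 42.25). Then cos ∠DWE = WD·WE / (|WD||WE|), giving 31.25°.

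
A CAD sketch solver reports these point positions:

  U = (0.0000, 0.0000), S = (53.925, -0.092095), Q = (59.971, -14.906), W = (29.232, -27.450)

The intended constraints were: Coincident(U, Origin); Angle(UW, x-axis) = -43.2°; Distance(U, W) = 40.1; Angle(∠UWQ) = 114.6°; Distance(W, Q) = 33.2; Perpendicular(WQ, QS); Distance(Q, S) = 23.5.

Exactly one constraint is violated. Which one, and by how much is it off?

Distance(Q, S) = 23.5 — off by 7.50.

U = (0.00, 0.00) ✓; UW at -43.20° ✓; |UW| = 40.10 ✓; ∠UWQ = 114.6° ✓; |WQ| = 33.20 ✓; ∠(WQ, QS) = 90.00° ✓; |QS| = 16.00 ✗.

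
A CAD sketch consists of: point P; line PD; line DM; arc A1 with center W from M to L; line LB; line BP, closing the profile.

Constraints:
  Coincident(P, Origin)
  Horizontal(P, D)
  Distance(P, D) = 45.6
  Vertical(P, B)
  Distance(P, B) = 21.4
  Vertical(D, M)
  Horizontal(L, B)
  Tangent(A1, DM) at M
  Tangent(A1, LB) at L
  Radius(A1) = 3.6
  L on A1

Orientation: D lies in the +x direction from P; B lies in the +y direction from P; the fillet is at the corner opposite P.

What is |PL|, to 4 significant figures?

47.14

P is at the origin; PD is horizontal with |PD| = 45.6 and D on the +x side, so D = (45.60, 0.000). PB is vertical with |PB| = 21.4 and B on the +y side, so B = (0.000, 21.40). The virtual corner opposite P is at (45.60, 21.40). Since A1 is tangent to DM there, WM ⟂ DM and tangency of A1 to LB means the radius WL is perpendicular to LB, with radius 3.6, so the center W sits 3.6 in from both sides at W = (42.00, 17.80). That places the tangent points at M = (45.60, 17.80) on DM and L = (42.00, 21.40) on LB. Then |PL| = |L − P| = 47.14.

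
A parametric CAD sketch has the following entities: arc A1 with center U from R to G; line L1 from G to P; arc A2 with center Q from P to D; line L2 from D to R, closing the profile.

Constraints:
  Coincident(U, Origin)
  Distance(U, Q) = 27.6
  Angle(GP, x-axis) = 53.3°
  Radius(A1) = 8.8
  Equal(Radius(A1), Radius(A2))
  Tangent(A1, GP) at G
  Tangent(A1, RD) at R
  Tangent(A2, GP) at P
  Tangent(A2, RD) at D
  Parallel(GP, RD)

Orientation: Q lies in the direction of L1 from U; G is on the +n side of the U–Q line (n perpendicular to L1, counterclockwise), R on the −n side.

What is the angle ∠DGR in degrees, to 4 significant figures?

57.48°

The slot axis is L1's direction at 53.3°, so u = (cos 53.3°, sin 53.3°) = (0.5976, 0.8018) and n = (−sin 53.3°, cos 53.3°) = (-0.8018, 0.5976). U is at the origin and Q lies 27.6 along u from U, so Q = 27.6·u = (16.49, 22.13). Tangency of A1 to both parallel lines with radius 8.8 puts G and R at U ± 8.8·n: G = (-7.056, 5.259), R = (7.056, -5.259). Equal radii place P and D the same way about Q: P = Q + 8.8·n = (9.439, 27.39), D = Q − 8.8·n = (23.55, 16.87). Then cos ∠DGR = GD·GR / (|GD||GR|), giving 57.48°.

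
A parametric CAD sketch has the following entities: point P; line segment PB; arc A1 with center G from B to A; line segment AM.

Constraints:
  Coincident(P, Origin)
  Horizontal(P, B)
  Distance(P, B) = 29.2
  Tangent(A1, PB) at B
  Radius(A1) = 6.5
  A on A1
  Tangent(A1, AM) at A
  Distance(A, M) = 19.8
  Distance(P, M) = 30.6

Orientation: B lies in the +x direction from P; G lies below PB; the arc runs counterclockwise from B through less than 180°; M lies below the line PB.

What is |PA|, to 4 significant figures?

23.41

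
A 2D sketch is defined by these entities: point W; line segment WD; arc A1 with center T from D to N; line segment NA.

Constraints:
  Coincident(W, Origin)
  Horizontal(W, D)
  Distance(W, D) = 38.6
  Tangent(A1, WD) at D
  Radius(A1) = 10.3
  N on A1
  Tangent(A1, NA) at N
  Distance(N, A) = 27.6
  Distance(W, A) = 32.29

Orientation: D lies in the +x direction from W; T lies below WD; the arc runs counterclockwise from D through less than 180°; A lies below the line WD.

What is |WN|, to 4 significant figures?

30.23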